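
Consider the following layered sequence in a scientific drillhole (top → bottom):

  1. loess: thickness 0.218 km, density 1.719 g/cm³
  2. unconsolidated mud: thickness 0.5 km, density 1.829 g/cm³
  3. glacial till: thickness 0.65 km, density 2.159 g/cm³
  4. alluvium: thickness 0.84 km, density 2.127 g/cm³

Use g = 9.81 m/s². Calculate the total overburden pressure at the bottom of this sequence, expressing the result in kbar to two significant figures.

0.44 kbar

loess: 1719 kg/m³ × 9.81 m/s² × 218 m = 3.676×10^6 Pa = 0.03676 kbar
unconsolidated mud: 1829 kg/m³ × 9.81 m/s² × 500 m = 8.971×10^6 Pa = 0.08971 kbar
glacial till: 2159 kg/m³ × 9.81 m/s² × 650 m = 1.377×10^7 Pa = 0.1377 kbar
alluvium: 2127 kg/m³ × 9.81 m/s² × 840 m = 1.753×10^7 Pa = 0.1753 kbar
Total = 0.03676 + 0.08971 + 0.1377 + 0.1753 = 0.43942 kbar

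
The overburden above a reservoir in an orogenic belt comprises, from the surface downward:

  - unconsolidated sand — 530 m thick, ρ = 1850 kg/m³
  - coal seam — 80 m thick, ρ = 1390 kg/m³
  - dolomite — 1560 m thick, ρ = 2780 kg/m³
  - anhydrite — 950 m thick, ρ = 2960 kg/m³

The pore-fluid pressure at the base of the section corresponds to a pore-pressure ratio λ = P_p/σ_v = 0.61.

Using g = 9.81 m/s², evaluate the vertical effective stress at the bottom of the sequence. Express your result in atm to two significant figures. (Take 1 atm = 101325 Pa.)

Overburden (lithostatic) stress σ_v:
unconsolidated sand: 1850 kg/m³ × 9.81 m/s² × 530 m = 9.619×10^6 Pa = 9.619 MPa
coal seam: 1390 kg/m³ × 9.81 m/s² × 80 m = 1.091×10^6 Pa = 1.091 MPa
dolomite: 2780 kg/m³ × 9.81 m/s² × 1560 m = 4.254×10^7 Pa = 42.54 MPa
anhydrite: 2960 kg/m³ × 9.81 m/s² × 950 m = 2.759×10^7 Pa = 27.59 MPa
Total = 9.619 + 1.091 + 42.54 + 27.59 = 80.839 MPa
Pore pressure P_p = λ·σ_v = 0.61 × 80.84 MPa = 49.31 MPa
Effective stress σ' = σ_v − P_p = 80.84 − 49.31 = 31.527 MPa = 311.15 atm

310 atm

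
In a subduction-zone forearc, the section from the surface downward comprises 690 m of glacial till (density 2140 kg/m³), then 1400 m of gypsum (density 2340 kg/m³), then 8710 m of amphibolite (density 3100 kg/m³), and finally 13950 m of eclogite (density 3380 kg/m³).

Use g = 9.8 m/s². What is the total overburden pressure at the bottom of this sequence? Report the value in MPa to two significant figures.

770 MPa

glacial till: 2140 kg/m³ × 9.8 m/s² × 690 m = 1.447×10^7 Pa = 14.47 MPa
gypsum: 2340 kg/m³ × 9.8 m/s² × 1400 m = 3.210×10^7 Pa = 32.10 MPa
amphibolite: 3100 kg/m³ × 9.8 m/s² × 8710 m = 2.646×10^8 Pa = 264.6 MPa
eclogite: 3380 kg/m³ × 9.8 m/s² × 13950 m = 4.621×10^8 Pa = 462.1 MPa
Total = 14.47 + 32.10 + 264.6 + 462.1 = 773.27 MPa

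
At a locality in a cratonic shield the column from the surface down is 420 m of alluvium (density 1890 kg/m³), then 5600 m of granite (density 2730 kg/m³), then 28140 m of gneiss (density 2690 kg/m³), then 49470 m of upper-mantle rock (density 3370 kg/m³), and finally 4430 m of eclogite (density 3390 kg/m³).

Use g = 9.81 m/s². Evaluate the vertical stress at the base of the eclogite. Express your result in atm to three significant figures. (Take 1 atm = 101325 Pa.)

26500 atm

alluvium: 1890 kg/m³ × 9.81 m/s² × 420 m = 7.787×10^6 Pa = 76.85 atm
granite: 2730 kg/m³ × 9.81 m/s² × 5600 m = 1.500×10^8 Pa = 1480 atm
gneiss: 2690 kg/m³ × 9.81 m/s² × 28140 m = 7.426×10^8 Pa = 7329 atm
upper-mantle rock: 3370 kg/m³ × 9.81 m/s² × 49470 m = 1.635×10^9 Pa = 16141 atm
eclogite: 3390 kg/m³ × 9.81 m/s² × 4430 m = 1.473×10^8 Pa = 1454 atm
Total = 76.85 + 1480 + 7329 + 16141 + 1454 = 26480 atm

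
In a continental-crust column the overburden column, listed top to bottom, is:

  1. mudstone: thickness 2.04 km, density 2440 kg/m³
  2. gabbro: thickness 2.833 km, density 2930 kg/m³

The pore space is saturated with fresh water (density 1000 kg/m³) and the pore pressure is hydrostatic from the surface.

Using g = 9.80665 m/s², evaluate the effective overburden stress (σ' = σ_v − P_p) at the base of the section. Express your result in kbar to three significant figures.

Overburden (lithostatic) stress σ_v:
mudstone: 2440 kg/m³ × 9.80665 m/s² × 2040 m = 4.881×10^7 Pa = 48.81 MPa
gabbro: 2930 kg/m³ × 9.80665 m/s² × 2833 m = 8.140×10^7 Pa = 81.40 MPa
Total = 48.81 + 81.40 = 130.22 MPa
Pore pressure P_p = 1000 kg/m³ × 9.80665 m/s² × 4873 m = 4.779×10^7 Pa = 47.79 MPa
Effective stress σ' = σ_v − P_p = 130.2 − 47.79 = 82.428 MPa = 0.82428 kbar

0.824 kbar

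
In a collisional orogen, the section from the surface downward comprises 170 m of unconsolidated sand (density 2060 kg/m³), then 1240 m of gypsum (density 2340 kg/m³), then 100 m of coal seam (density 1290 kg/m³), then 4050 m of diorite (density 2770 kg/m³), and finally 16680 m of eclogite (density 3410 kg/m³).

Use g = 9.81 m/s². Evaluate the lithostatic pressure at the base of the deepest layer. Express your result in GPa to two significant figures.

unconsolidated sand: 2060 kg/m³ × 9.81 m/s² × 170 m = 3.435×10^6 Pa = 3.435×10^-3 GPa
gypsum: 2340 kg/m³ × 9.81 m/s² × 1240 m = 2.846×10^7 Pa = 0.02846 GPa
coal seam: 1290 kg/m³ × 9.81 m/s² × 100 m = 1.265×10^6 Pa = 1.265×10^-3 GPa
diorite: 2770 kg/m³ × 9.81 m/s² × 4050 m = 1.101×10^8 Pa = 0.1101 GPa
eclogite: 3410 kg/m³ × 9.81 m/s² × 16680 m = 5.580×10^8 Pa = 0.5580 GPa
Total = 3.435×10^-3 + 0.02846 + 1.265×10^-3 + 0.1101 + 0.5580 = 0.70120 GPa

0.70 GPa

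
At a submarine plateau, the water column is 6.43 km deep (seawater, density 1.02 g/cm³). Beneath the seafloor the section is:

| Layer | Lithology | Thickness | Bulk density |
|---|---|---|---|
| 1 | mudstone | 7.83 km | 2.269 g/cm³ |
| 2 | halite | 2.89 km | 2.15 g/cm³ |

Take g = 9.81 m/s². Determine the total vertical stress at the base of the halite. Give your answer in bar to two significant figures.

seawater: 1020 kg/m³ × 9.81 m/s² × 6430 m = 6.434×10^7 Pa = 643.4 bar
mudstone: 2269 kg/m³ × 9.81 m/s² × 7830 m = 1.743×10^8 Pa = 1743 bar
halite: 2150 kg/m³ × 9.81 m/s² × 2890 m = 6.095×10^7 Pa = 609.5 bar
Total = 643.4 + 1743 + 609.5 = 2995.8 bar

3000 bar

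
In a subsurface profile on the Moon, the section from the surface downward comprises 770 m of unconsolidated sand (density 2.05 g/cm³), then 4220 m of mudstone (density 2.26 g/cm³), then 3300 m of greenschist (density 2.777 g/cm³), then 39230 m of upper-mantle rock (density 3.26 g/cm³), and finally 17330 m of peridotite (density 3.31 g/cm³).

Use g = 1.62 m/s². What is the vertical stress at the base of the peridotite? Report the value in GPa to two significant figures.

unconsolidated sand: 2050 kg/m³ × 1.62 m/s² × 770 m = 2.557×10^6 Pa = 2.557×10^-3 GPa
mudstone: 2260 kg/m³ × 1.62 m/s² × 4220 m = 1.545×10^7 Pa = 0.01545 GPa
greenschist: 2777 kg/m³ × 1.62 m/s² × 3300 m = 1.485×10^7 Pa = 0.01485 GPa
upper-mantle rock: 3260 kg/m³ × 1.62 m/s² × 39230 m = 2.072×10^8 Pa = 0.2072 GPa
peridotite: 3310 kg/m³ × 1.62 m/s² × 17330 m = 9.293×10^7 Pa = 0.09293 GPa
Total = 2.557×10^-3 + 0.01545 + 0.01485 + 0.2072 + 0.09293 = 0.33296 GPa

0.33 GPa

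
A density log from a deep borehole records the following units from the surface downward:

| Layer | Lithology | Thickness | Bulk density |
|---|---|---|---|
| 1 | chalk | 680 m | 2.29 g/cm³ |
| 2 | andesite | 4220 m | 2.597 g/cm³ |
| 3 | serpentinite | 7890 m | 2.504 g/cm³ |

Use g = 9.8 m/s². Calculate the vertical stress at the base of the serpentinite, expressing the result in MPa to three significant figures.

316 MPa

chalk: 2290 kg/m³ × 9.8 m/s² × 680 m = 1.526×10^7 Pa = 15.26 MPa
andesite: 2597 kg/m³ × 9.8 m/s² × 4220 m = 1.074×10^8 Pa = 107.4 MPa
serpentinite: 2504 kg/m³ × 9.8 m/s² × 7890 m = 1.936×10^8 Pa = 193.6 MPa
Total = 15.26 + 107.4 + 193.6 = 316.28 MPa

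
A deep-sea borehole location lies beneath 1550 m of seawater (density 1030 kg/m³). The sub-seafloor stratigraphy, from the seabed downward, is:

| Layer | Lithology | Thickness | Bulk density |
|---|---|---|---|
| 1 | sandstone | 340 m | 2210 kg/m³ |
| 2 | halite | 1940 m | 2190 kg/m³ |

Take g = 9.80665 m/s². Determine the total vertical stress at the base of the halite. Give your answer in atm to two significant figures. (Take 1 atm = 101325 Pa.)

640 atm

seawater: 1030 kg/m³ × 9.80665 m/s² × 1550 m = 1.566×10^7 Pa = 154.5 atm
sandstone: 2210 kg/m³ × 9.80665 m/s² × 340 m = 7.369×10^6 Pa = 72.72 atm
halite: 2190 kg/m³ × 9.80665 m/s² × 1940 m = 4.166×10^7 Pa = 411.2 atm
Total = 154.5 + 72.72 + 411.2 = 638.44 atm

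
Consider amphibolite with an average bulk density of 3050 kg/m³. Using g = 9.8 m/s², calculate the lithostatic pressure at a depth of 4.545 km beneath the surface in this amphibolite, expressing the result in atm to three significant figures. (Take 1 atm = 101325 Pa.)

1340 atm

amphibolite: 3050 kg/m³ × 9.8 m/s² × 4545 m = 1.359×10^8 Pa = 1341 atm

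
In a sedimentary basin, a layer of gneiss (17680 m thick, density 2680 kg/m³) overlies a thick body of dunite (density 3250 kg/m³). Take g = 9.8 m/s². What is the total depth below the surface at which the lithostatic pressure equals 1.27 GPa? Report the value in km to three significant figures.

43.0 km

Pressure at base of upper layers: 2680×9.8×17680 = 4.643×10^8 Pa = 0.4643 GPa
Remaining pressure to be supplied by dunite: 1.270×10^9 − 4.643×10^8 = 8.057×10^8 Pa
Additional depth in dunite = 8.057×10^8 Pa / (3250 kg/m³ × 9.8 m/s²) = 25295 m
Total depth = 17680 m + 25295 m = 42975 m
= 42.975 km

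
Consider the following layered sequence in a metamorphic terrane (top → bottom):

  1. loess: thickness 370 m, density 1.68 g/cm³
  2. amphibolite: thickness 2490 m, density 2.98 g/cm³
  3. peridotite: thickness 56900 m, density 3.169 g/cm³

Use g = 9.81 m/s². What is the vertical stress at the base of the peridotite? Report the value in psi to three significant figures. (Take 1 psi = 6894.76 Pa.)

268000 psi

loess: 1680 kg/m³ × 9.81 m/s² × 370 m = 6.098×10^6 Pa = 884.4 psi
amphibolite: 2980 kg/m³ × 9.81 m/s² × 2490 m = 7.279×10^7 Pa = 10558 psi
peridotite: 3169 kg/m³ × 9.81 m/s² × 56900 m = 1.769×10^9 Pa = 2.566×10^5 psi
Total = 884.4 + 10558 + 2.566×10^5 = 2.6800×10^5 psi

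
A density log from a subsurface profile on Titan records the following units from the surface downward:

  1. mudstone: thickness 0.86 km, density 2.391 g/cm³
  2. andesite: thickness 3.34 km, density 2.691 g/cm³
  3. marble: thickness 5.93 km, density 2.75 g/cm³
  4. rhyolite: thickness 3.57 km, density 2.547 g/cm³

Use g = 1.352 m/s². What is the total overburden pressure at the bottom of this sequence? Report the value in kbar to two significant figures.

mudstone: 2391 kg/m³ × 1.352 m/s² × 860 m = 2.780×10^6 Pa = 0.02780 kbar
andesite: 2691 kg/m³ × 1.352 m/s² × 3340 m = 1.215×10^7 Pa = 0.1215 kbar
marble: 2750 kg/m³ × 1.352 m/s² × 5930 m = 2.205×10^7 Pa = 0.2205 kbar
rhyolite: 2547 kg/m³ × 1.352 m/s² × 3570 m = 1.229×10^7 Pa = 0.1229 kbar
Total = 0.02780 + 0.1215 + 0.2205 + 0.1229 = 0.49273 kbar

0.49 kbar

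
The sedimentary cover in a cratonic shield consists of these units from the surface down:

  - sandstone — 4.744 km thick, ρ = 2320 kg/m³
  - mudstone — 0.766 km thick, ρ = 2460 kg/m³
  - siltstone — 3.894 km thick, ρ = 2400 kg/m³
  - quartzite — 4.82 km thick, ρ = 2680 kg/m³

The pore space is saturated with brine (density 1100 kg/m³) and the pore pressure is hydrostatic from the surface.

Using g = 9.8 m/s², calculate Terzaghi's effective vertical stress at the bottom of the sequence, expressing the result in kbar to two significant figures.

1.9 kbar

Overburden (lithostatic) stress σ_v:
sandstone: 2320 kg/m³ × 9.8 m/s² × 4744 m = 1.079×10^8 Pa = 107.9 MPa
mudstone: 2460 kg/m³ × 9.8 m/s² × 766 m = 1.847×10^7 Pa = 18.47 MPa
siltstone: 2400 kg/m³ × 9.8 m/s² × 3894 m = 9.159×10^7 Pa = 91.59 MPa
quartzite: 2680 kg/m³ × 9.8 m/s² × 4820 m = 1.266×10^8 Pa = 126.6 MPa
Total = 107.9 + 18.47 + 91.59 + 126.6 = 344.51 MPa
Pore pressure P_p = 1100 kg/m³ × 9.8 m/s² × 14224 m = 1.533×10^8 Pa = 153.3 MPa
Effective stress σ' = σ_v − P_p = 344.5 − 153.3 = 191.17 MPa = 1.9117 kbar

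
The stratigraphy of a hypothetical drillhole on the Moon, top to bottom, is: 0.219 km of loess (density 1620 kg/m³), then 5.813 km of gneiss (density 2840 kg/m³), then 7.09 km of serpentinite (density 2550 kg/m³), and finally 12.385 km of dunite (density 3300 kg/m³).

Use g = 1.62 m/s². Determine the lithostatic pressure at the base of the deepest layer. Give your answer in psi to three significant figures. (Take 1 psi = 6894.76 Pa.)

loess: 1620 kg/m³ × 1.62 m/s² × 219 m = 5.747×10^5 Pa = 83.36 psi
gneiss: 2840 kg/m³ × 1.62 m/s² × 5813 m = 2.674×10^7 Pa = 3879 psi
serpentinite: 2550 kg/m³ × 1.62 m/s² × 7090 m = 2.929×10^7 Pa = 4248 psi
dunite: 3300 kg/m³ × 1.62 m/s² × 12385 m = 6.621×10^7 Pa = 9603 psi
Total = 83.36 + 3879 + 4248 + 9603 = 17813 psi

17800 psi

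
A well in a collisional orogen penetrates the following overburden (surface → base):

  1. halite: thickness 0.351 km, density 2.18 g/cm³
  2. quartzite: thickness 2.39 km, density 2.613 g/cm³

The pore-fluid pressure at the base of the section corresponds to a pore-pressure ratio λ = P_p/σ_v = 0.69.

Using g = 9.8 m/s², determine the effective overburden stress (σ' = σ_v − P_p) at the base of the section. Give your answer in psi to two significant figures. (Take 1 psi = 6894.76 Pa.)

3100 psi

Overburden (lithostatic) stress σ_v:
halite: 2180 kg/m³ × 9.8 m/s² × 351 m = 7.499×10^6 Pa = 7.499 MPa
quartzite: 2613 kg/m³ × 9.8 m/s² × 2390 m = 6.120×10^7 Pa = 61.20 MPa
Total = 7.499 + 61.20 = 68.700 MPa
Pore pressure P_p = λ·σ_v = 0.69 × 68.70 MPa = 47.40 MPa
Effective stress σ' = σ_v − P_p = 68.70 − 47.40 = 21.297 MPa = 3088.9 psi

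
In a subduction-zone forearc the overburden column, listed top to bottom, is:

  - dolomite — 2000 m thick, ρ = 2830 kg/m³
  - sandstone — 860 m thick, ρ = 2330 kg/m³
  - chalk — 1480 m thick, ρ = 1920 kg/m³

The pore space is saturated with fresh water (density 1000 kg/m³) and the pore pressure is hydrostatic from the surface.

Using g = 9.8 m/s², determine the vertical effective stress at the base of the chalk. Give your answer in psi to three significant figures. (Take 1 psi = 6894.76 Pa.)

8760 psi

Overburden (lithostatic) stress σ_v:
dolomite: 2830 kg/m³ × 9.8 m/s² × 2000 m = 5.547×10^7 Pa = 55.47 MPa
sandstone: 2330 kg/m³ × 9.8 m/s² × 860 m = 1.964×10^7 Pa = 19.64 MPa
chalk: 1920 kg/m³ × 9.8 m/s² × 1480 m = 2.785×10^7 Pa = 27.85 MPa
Total = 55.47 + 19.64 + 27.85 = 102.95 MPa
Pore pressure P_p = 1000 kg/m³ × 9.8 m/s² × 4340 m = 4.253×10^7 Pa = 42.53 MPa
Effective stress σ' = σ_v − P_p = 103.0 − 42.53 = 60.421 MPa = 8763.3 psi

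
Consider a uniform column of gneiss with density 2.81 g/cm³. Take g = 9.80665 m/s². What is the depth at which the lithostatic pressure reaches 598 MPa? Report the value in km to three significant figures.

h = P/(ρg) = 598 MPa / (2810 kg/m³ × 9.80665 m/s²) = 5.980×10^8 Pa / 27557 Pa/m = 21701 m
= 21.701 km

21.7 km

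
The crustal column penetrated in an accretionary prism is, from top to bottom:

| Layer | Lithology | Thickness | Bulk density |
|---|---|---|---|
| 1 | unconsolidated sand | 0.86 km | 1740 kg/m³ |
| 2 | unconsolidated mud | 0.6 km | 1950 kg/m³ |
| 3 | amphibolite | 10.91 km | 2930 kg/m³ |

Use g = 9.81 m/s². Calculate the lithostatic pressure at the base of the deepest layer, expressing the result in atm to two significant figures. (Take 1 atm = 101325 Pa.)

3400 atm

unconsolidated sand: 1740 kg/m³ × 9.81 m/s² × 860 m = 1.468×10^7 Pa = 144.9 atm
unconsolidated mud: 1950 kg/m³ × 9.81 m/s² × 600 m = 1.148×10^7 Pa = 113.3 atm
amphibolite: 2930 kg/m³ × 9.81 m/s² × 10910 m = 3.136×10^8 Pa = 3095 atm
Total = 144.9 + 113.3 + 3095 = 3353.0 atm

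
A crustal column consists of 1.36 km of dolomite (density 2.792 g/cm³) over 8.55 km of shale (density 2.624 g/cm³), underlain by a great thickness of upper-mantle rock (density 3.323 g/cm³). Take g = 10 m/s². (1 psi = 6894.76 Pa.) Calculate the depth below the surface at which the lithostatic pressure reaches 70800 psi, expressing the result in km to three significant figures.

16.7 km

Pressure at base of upper layers: 2792×10×1360 + 2624×10×8550 = 2.623×10^8 Pa = 38047 psi
Remaining pressure to be supplied by upper-mantle rock: 4.881×10^8 − 2.623×10^8 = 2.258×10^8 Pa
Additional depth in upper-mantle rock = 2.258×10^8 Pa / (3323 kg/m³ × 10 m/s²) = 6795.8 m
Total depth = 9910 m + 6795.8 m = 16706 m
= 16.706 km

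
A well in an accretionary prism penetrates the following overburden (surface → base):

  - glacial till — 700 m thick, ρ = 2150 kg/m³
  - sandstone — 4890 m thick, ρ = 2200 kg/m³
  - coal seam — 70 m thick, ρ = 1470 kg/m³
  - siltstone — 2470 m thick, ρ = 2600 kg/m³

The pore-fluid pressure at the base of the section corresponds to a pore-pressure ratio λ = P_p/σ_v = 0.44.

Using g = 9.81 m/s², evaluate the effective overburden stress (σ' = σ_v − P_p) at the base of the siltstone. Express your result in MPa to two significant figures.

Overburden (lithostatic) stress σ_v:
glacial till: 2150 kg/m³ × 9.81 m/s² × 700 m = 1.476×10^7 Pa = 14.76 MPa
sandstone: 2200 kg/m³ × 9.81 m/s² × 4890 m = 1.055×10^8 Pa = 105.5 MPa
coal seam: 1470 kg/m³ × 9.81 m/s² × 70 m = 1.009×10^6 Pa = 1.009 MPa
siltstone: 2600 kg/m³ × 9.81 m/s² × 2470 m = 6.300×10^7 Pa = 63.00 MPa
Total = 14.76 + 105.5 + 1.009 + 63.00 = 184.31 MPa
Pore pressure P_p = λ·σ_v = 0.44 × 184.3 MPa = 81.10 MPa
Effective stress σ' = σ_v − P_p = 184.3 − 81.10 = 103.21 MPa

100 MPa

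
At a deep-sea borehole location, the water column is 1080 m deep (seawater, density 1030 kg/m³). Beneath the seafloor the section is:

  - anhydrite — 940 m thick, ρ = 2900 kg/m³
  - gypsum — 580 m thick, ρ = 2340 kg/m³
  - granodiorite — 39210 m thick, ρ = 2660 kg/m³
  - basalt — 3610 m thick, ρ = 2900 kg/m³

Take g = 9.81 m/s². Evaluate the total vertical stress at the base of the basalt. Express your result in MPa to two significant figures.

seawater: 1030 kg/m³ × 9.81 m/s² × 1080 m = 1.091×10^7 Pa = 10.91 MPa
anhydrite: 2900 kg/m³ × 9.81 m/s² × 940 m = 2.674×10^7 Pa = 26.74 MPa
gypsum: 2340 kg/m³ × 9.81 m/s² × 580 m = 1.331×10^7 Pa = 13.31 MPa
granodiorite: 2660 kg/m³ × 9.81 m/s² × 39210 m = 1.023×10^9 Pa = 1023 MPa
basalt: 2900 kg/m³ × 9.81 m/s² × 3610 m = 1.027×10^8 Pa = 102.7 MPa
Total = 10.91 + 26.74 + 13.31 + 1023 + 102.7 = 1176.8 MPa

1200 MPa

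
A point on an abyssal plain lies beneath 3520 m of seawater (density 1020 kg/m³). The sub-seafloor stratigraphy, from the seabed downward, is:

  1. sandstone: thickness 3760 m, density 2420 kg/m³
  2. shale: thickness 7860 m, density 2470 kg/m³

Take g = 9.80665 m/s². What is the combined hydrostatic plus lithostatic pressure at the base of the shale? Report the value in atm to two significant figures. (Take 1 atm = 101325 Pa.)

3100 atm

seawater: 1020 kg/m³ × 9.80665 m/s² × 3520 m = 3.521×10^7 Pa = 347.5 atm
sandstone: 2420 kg/m³ × 9.80665 m/s² × 3760 m = 8.923×10^7 Pa = 880.7 atm
shale: 2470 kg/m³ × 9.80665 m/s² × 7860 m = 1.904×10^8 Pa = 1879 atm
Total = 347.5 + 880.7 + 1879 = 3107.1 atm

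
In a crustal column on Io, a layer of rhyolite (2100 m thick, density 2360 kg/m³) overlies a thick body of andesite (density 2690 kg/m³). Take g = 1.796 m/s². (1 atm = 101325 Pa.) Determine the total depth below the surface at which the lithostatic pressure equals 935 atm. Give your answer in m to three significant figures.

19900 m

Pressure at base of upper layers: 2360×1.796×2100 = 8.901×10^6 Pa = 87.85 atm
Remaining pressure to be supplied by andesite: 9.474×10^7 − 8.901×10^6 = 8.584×10^7 Pa
Additional depth in andesite = 8.584×10^7 Pa / (2690 kg/m³ × 1.796 m/s²) = 17767 m
Total depth = 2100 m + 17767 m = 19867 m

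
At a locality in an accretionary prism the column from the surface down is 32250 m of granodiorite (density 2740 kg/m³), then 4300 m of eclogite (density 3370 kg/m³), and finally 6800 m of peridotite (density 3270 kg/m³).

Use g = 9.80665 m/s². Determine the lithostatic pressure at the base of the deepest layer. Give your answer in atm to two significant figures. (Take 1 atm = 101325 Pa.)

granodiorite: 2740 kg/m³ × 9.80665 m/s² × 32250 m = 8.666×10^8 Pa = 8552 atm
eclogite: 3370 kg/m³ × 9.80665 m/s² × 4300 m = 1.421×10^8 Pa = 1402 atm
peridotite: 3270 kg/m³ × 9.80665 m/s² × 6800 m = 2.181×10^8 Pa = 2152 atm
Total = 8552 + 1402 + 2152 = 12107 atm

12000 atm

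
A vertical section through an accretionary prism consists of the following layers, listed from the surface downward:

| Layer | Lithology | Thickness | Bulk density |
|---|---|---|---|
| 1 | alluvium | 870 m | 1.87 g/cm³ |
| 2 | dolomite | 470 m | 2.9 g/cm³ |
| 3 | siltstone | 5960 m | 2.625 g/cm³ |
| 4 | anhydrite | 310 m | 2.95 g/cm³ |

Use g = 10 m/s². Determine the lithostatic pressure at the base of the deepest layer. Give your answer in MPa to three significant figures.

195 MPa

alluvium: 1870 kg/m³ × 10 m/s² × 870 m = 1.627×10^7 Pa = 16.27 MPa
dolomite: 2900 kg/m³ × 10 m/s² × 470 m = 1.363×10^7 Pa = 13.63 MPa
siltstone: 2625 kg/m³ × 10 m/s² × 5960 m = 1.565×10^8 Pa = 156.4 MPa
anhydrite: 2950 kg/m³ × 10 m/s² × 310 m = 9.145×10^6 Pa = 9.145 MPa
Total = 16.27 + 13.63 + 156.4 + 9.145 = 195.49 MPa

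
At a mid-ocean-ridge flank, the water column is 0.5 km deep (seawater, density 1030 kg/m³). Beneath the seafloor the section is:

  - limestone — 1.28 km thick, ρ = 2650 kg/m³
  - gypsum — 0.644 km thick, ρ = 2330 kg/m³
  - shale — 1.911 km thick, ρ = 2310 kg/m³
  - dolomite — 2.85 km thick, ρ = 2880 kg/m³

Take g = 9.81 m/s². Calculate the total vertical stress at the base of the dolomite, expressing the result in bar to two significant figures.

1800 bar

seawater: 1030 kg/m³ × 9.81 m/s² × 500 m = 5.052×10^6 Pa = 50.52 bar
limestone: 2650 kg/m³ × 9.81 m/s² × 1280 m = 3.328×10^7 Pa = 332.8 bar
gypsum: 2330 kg/m³ × 9.81 m/s² × 644 m = 1.472×10^7 Pa = 147.2 bar
shale: 2310 kg/m³ × 9.81 m/s² × 1911 m = 4.331×10^7 Pa = 433.1 bar
dolomite: 2880 kg/m³ × 9.81 m/s² × 2850 m = 8.052×10^7 Pa = 805.2 bar
Total = 50.52 + 332.8 + 147.2 + 433.1 + 805.2 = 1768.7 bar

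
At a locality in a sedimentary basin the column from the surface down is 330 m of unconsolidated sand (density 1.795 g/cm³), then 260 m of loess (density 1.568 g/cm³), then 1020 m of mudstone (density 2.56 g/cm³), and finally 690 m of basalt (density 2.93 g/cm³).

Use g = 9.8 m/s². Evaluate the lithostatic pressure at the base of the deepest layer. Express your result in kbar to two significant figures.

0.55 kbar

unconsolidated sand: 1795 kg/m³ × 9.8 m/s² × 330 m = 5.805×10^6 Pa = 0.05805 kbar
loess: 1568 kg/m³ × 9.8 m/s² × 260 m = 3.995×10^6 Pa = 0.03995 kbar
mudstone: 2560 kg/m³ × 9.8 m/s² × 1020 m = 2.559×10^7 Pa = 0.2559 kbar
basalt: 2930 kg/m³ × 9.8 m/s² × 690 m = 1.981×10^7 Pa = 0.1981 kbar
Total = 0.05805 + 0.03995 + 0.2559 + 0.1981 = 0.55203 kbar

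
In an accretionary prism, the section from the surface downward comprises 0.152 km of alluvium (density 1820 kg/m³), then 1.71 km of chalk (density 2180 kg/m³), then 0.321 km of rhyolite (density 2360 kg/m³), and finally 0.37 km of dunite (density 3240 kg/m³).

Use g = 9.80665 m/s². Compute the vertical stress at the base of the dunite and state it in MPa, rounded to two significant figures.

alluvium: 1820 kg/m³ × 9.80665 m/s² × 152 m = 2.713×10^6 Pa = 2.713 MPa
chalk: 2180 kg/m³ × 9.80665 m/s² × 1710 m = 3.656×10^7 Pa = 36.56 MPa
rhyolite: 2360 kg/m³ × 9.80665 m/s² × 321 m = 7.429×10^6 Pa = 7.429 MPa
dunite: 3240 kg/m³ × 9.80665 m/s² × 370 m = 1.176×10^7 Pa = 11.76 MPa
Total = 2.713 + 36.56 + 7.429 + 11.76 = 58.455 MPa

58 MPa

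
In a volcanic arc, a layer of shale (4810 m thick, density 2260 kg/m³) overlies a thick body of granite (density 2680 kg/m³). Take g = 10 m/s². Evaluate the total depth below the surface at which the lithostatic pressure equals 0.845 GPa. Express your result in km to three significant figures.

Pressure at base of upper layers: 2260×10×4810 = 1.087×10^8 Pa = 0.1087 GPa
Remaining pressure to be supplied by granite: 8.450×10^8 − 1.087×10^8 = 7.363×10^8 Pa
Additional depth in granite = 7.363×10^8 Pa / (2680 kg/m³ × 10 m/s²) = 27474 m
Total depth = 4810 m + 27474 m = 32284 m
= 32.284 km

32.3 km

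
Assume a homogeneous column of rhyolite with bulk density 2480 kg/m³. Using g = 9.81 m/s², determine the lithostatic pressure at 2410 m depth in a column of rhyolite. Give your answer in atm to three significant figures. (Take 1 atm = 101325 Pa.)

rhyolite: 2480 kg/m³ × 9.81 m/s² × 2410 m = 5.863×10^7 Pa = 578.7 atm

579 atm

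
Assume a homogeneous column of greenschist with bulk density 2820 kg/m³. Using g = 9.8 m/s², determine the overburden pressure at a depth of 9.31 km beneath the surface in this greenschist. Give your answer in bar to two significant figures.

greenschist: 2820 kg/m³ × 9.8 m/s² × 9310 m = 2.573×10^8 Pa = 2573 bar

2600 bar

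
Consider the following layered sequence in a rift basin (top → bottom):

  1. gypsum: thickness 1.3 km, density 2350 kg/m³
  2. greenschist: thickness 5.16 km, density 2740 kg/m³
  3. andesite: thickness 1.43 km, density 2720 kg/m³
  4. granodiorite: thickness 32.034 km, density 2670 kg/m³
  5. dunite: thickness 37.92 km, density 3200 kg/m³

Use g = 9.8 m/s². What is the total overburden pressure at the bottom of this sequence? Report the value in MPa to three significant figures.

gypsum: 2350 kg/m³ × 9.8 m/s² × 1300 m = 2.994×10^7 Pa = 29.94 MPa
greenschist: 2740 kg/m³ × 9.8 m/s² × 5160 m = 1.386×10^8 Pa = 138.6 MPa
andesite: 2720 kg/m³ × 9.8 m/s² × 1430 m = 3.812×10^7 Pa = 38.12 MPa
granodiorite: 2670 kg/m³ × 9.8 m/s² × 32034 m = 8.382×10^8 Pa = 838.2 MPa
dunite: 3200 kg/m³ × 9.8 m/s² × 37920 m = 1.189×10^9 Pa = 1189 MPa
Total = 29.94 + 138.6 + 38.12 + 838.2 + 1189 = 2234.0 MPa

2230 MPa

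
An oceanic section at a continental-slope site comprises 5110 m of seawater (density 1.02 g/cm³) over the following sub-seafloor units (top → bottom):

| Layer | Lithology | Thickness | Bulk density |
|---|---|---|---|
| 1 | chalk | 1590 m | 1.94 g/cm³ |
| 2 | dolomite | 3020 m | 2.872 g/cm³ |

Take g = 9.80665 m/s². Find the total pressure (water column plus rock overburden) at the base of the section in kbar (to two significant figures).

seawater: 1020 kg/m³ × 9.80665 m/s² × 5110 m = 5.111×10^7 Pa = 0.5111 kbar
chalk: 1940 kg/m³ × 9.80665 m/s² × 1590 m = 3.025×10^7 Pa = 0.3025 kbar
dolomite: 2872 kg/m³ × 9.80665 m/s² × 3020 m = 8.506×10^7 Pa = 0.8506 kbar
Total = 0.5111 + 0.3025 + 0.8506 = 1.6642 kbar

1.7 kbar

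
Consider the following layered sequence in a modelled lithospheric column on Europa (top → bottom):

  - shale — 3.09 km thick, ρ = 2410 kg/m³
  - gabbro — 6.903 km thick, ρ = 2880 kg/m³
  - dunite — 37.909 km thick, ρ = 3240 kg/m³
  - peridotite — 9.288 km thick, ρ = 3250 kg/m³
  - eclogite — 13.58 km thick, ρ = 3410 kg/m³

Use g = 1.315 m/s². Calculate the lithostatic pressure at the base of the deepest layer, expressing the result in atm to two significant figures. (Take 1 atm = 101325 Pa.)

2900 atm

shale: 2410 kg/m³ × 1.315 m/s² × 3090 m = 9.793×10^6 Pa = 96.65 atm
gabbro: 2880 kg/m³ × 1.315 m/s² × 6903 m = 2.614×10^7 Pa = 258.0 atm
dunite: 3240 kg/m³ × 1.315 m/s² × 37909 m = 1.615×10^8 Pa = 1594 atm
peridotite: 3250 kg/m³ × 1.315 m/s² × 9288 m = 3.969×10^7 Pa = 391.8 atm
eclogite: 3410 kg/m³ × 1.315 m/s² × 13580 m = 6.089×10^7 Pa = 601.0 atm
Total = 96.65 + 258.0 + 1594 + 391.8 + 601.0 = 2941.4 atm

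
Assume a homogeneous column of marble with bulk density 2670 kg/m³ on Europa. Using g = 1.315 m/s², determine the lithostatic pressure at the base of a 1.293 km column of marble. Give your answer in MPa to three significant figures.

marble: 2670 kg/m³ × 1.315 m/s² × 1293 m = 4.540×10^6 Pa = 4.540 MPa

4.54 MPa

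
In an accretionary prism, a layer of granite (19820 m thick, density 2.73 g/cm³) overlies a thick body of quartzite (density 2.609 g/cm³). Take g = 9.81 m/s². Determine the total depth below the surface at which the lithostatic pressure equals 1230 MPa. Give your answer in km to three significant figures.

47.1 km

Pressure at base of upper layers: 2730×9.81×19820 = 5.308×10^8 Pa = 530.8 MPa
Remaining pressure to be supplied by quartzite: 1.230×10^9 − 5.308×10^8 = 6.992×10^8 Pa
Additional depth in quartzite = 6.992×10^8 Pa / (2609 kg/m³ × 9.81 m/s²) = 27318 m
Total depth = 19820 m + 27318 m = 47138 m
= 47.138 km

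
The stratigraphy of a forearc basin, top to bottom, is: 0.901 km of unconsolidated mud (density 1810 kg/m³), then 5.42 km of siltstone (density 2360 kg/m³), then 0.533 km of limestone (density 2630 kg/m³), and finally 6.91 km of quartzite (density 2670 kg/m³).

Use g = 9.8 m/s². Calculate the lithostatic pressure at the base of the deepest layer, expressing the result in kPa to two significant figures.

340000 kPa

unconsolidated mud: 1810 kg/m³ × 9.8 m/s² × 901 m = 1.598×10^7 Pa = 15982 kPa
siltstone: 2360 kg/m³ × 9.8 m/s² × 5420 m = 1.254×10^8 Pa = 1.254×10^5 kPa
limestone: 2630 kg/m³ × 9.8 m/s² × 533 m = 1.374×10^7 Pa = 13738 kPa
quartzite: 2670 kg/m³ × 9.8 m/s² × 6910 m = 1.808×10^8 Pa = 1.808×10^5 kPa
Total = 15982 + 1.254×10^5 + 13738 + 1.808×10^5 = 3.3588×10^5 kPa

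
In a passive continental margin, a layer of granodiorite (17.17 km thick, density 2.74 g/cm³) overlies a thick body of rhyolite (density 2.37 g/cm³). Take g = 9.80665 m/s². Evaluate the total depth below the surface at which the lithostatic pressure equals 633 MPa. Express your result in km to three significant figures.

24.6 km

Pressure at base of upper layers: 2740×9.80665×17170 = 4.614×10^8 Pa = 461.4 MPa
Remaining pressure to be supplied by rhyolite: 6.330×10^8 − 4.614×10^8 = 1.716×10^8 Pa
Additional depth in rhyolite = 1.716×10^8 Pa / (2370 kg/m³ × 9.80665 m/s²) = 7384.9 m
Total depth = 17170 m + 7384.9 m = 24555 m
= 24.555 km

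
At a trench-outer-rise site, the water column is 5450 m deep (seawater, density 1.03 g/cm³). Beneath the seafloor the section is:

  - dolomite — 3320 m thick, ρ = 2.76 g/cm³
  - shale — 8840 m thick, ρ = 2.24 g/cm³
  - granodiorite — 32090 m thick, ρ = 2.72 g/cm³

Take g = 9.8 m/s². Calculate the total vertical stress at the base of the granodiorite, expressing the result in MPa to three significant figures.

seawater: 1030 kg/m³ × 9.8 m/s² × 5450 m = 5.501×10^7 Pa = 55.01 MPa
dolomite: 2760 kg/m³ × 9.8 m/s² × 3320 m = 8.980×10^7 Pa = 89.80 MPa
shale: 2240 kg/m³ × 9.8 m/s² × 8840 m = 1.941×10^8 Pa = 194.1 MPa
granodiorite: 2720 kg/m³ × 9.8 m/s² × 32090 m = 8.554×10^8 Pa = 855.4 MPa
Total = 55.01 + 89.80 + 194.1 + 855.4 = 1194.3 MPa

1190 MPa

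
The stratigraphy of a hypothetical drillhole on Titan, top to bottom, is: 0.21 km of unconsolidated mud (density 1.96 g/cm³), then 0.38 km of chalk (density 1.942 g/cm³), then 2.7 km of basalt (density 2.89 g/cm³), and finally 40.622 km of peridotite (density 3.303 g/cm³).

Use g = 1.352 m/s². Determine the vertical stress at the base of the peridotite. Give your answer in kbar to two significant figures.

1.9 kbar

unconsolidated mud: 1960 kg/m³ × 1.352 m/s² × 210 m = 5.565×10^5 Pa = 5.565×10^-3 kbar
chalk: 1942 kg/m³ × 1.352 m/s² × 380 m = 9.977×10^5 Pa = 9.977×10^-3 kbar
basalt: 2890 kg/m³ × 1.352 m/s² × 2700 m = 1.055×10^7 Pa = 0.1055 kbar
peridotite: 3303 kg/m³ × 1.352 m/s² × 40622 m = 1.814×10^8 Pa = 1.814 kbar
Total = 5.565×10^-3 + 9.977×10^-3 + 0.1055 + 1.814 = 1.9351 kbar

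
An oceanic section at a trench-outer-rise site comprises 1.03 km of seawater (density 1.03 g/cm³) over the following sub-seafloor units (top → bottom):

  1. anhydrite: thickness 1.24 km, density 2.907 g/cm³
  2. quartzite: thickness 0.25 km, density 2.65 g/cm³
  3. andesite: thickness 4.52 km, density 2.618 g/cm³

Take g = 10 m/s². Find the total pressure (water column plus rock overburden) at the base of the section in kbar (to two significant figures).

seawater: 1030 kg/m³ × 10 m/s² × 1030 m = 1.061×10^7 Pa = 0.1061 kbar
anhydrite: 2907 kg/m³ × 10 m/s² × 1240 m = 3.605×10^7 Pa = 0.3605 kbar
quartzite: 2650 kg/m³ × 10 m/s² × 250 m = 6.625×10^6 Pa = 0.06625 kbar
andesite: 2618 kg/m³ × 10 m/s² × 4520 m = 1.183×10^8 Pa = 1.183 kbar
Total = 0.1061 + 0.3605 + 0.06625 + 1.183 = 1.7161 kbar

1.7 kbar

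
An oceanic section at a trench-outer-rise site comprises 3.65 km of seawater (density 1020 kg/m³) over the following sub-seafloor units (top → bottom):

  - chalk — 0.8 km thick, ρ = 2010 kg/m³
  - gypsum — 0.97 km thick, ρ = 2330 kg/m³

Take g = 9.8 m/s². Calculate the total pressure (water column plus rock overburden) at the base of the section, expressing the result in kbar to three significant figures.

0.744 kbar

seawater: 1020 kg/m³ × 9.8 m/s² × 3650 m = 3.649×10^7 Pa = 0.3649 kbar
chalk: 2010 kg/m³ × 9.8 m/s² × 800 m = 1.576×10^7 Pa = 0.1576 kbar
gypsum: 2330 kg/m³ × 9.8 m/s² × 970 m = 2.215×10^7 Pa = 0.2215 kbar
Total = 0.3649 + 0.1576 + 0.2215 = 0.74393 kbar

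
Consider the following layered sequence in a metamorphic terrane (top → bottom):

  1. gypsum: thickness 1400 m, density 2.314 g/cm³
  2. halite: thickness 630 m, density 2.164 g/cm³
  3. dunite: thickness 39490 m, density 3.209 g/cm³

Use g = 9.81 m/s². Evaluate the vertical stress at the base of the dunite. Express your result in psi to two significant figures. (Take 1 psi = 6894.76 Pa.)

gypsum: 2314 kg/m³ × 9.81 m/s² × 1400 m = 3.178×10^7 Pa = 4609 psi
halite: 2164 kg/m³ × 9.81 m/s² × 630 m = 1.337×10^7 Pa = 1940 psi
dunite: 3209 kg/m³ × 9.81 m/s² × 39490 m = 1.243×10^9 Pa = 1.803×10^5 psi
Total = 4609 + 1940 + 1.803×10^5 = 1.8685×10^5 psi

190000 psi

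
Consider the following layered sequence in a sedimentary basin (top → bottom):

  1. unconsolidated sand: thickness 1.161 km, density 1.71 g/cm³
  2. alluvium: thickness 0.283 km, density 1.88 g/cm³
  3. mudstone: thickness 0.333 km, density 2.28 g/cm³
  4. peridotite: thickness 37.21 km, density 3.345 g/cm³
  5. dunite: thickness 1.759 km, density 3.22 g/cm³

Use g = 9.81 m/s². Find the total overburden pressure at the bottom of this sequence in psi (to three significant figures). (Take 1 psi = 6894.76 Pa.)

unconsolidated sand: 1710 kg/m³ × 9.81 m/s² × 1161 m = 1.948×10^7 Pa = 2825 psi
alluvium: 1880 kg/m³ × 9.81 m/s² × 283 m = 5.219×10^6 Pa = 757.0 psi
mudstone: 2280 kg/m³ × 9.81 m/s² × 333 m = 7.448×10^6 Pa = 1080 psi
peridotite: 3345 kg/m³ × 9.81 m/s² × 37210 m = 1.221×10^9 Pa = 1.771×10^5 psi
dunite: 3220 kg/m³ × 9.81 m/s² × 1759 m = 5.556×10^7 Pa = 8059 psi
Total = 2825 + 757.0 + 1080 + 1.771×10^5 + 8059 = 1.8982×10^5 psi

190000 psi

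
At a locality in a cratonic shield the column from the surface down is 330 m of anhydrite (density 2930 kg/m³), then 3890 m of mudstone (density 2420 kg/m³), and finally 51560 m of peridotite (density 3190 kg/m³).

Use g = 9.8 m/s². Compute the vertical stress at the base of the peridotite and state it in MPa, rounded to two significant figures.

anhydrite: 2930 kg/m³ × 9.8 m/s² × 330 m = 9.476×10^6 Pa = 9.476 MPa
mudstone: 2420 kg/m³ × 9.8 m/s² × 3890 m = 9.226×10^7 Pa = 92.26 MPa
peridotite: 3190 kg/m³ × 9.8 m/s² × 51560 m = 1.612×10^9 Pa = 1612 MPa
Total = 9.476 + 92.26 + 1612 = 1713.6 MPa

1700 MPa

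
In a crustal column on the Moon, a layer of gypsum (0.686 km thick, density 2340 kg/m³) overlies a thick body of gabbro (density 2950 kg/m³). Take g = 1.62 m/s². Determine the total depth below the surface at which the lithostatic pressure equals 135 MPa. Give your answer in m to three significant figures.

Pressure at base of upper layers: 2340×1.62×686 = 2.600×10^6 Pa = 2.600 MPa
Remaining pressure to be supplied by gabbro: 1.350×10^8 − 2.600×10^6 = 1.324×10^8 Pa
Additional depth in gabbro = 1.324×10^8 Pa / (2950 kg/m³ × 1.62 m/s²) = 27704 m
Total depth = 686 m + 27704 m = 28390 m

28400 m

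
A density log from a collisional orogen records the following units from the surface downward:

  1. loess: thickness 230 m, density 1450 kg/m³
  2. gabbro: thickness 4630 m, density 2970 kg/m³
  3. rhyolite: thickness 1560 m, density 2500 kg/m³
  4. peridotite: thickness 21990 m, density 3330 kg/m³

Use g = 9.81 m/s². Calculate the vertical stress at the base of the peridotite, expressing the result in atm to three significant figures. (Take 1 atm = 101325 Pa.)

loess: 1450 kg/m³ × 9.81 m/s² × 230 m = 3.272×10^6 Pa = 32.29 atm
gabbro: 2970 kg/m³ × 9.81 m/s² × 4630 m = 1.349×10^8 Pa = 1331 atm
rhyolite: 2500 kg/m³ × 9.81 m/s² × 1560 m = 3.826×10^7 Pa = 377.6 atm
peridotite: 3330 kg/m³ × 9.81 m/s² × 21990 m = 7.184×10^8 Pa = 7090 atm
Total = 32.29 + 1331 + 377.6 + 7090 = 8830.8 atm

8830 atm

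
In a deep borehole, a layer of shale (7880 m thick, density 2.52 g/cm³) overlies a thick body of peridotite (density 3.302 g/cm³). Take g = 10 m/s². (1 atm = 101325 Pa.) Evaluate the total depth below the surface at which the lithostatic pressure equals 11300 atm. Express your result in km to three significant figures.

Pressure at base of upper layers: 2520×10×7880 = 1.986×10^8 Pa = 1960 atm
Remaining pressure to be supplied by peridotite: 1.145×10^9 − 1.986×10^8 = 9.464×10^8 Pa
Additional depth in peridotite = 9.464×10^8 Pa / (3302 kg/m³ × 10 m/s²) = 28661 m
Total depth = 7880 m + 28661 m = 36541 m
= 36.541 km

36.5 km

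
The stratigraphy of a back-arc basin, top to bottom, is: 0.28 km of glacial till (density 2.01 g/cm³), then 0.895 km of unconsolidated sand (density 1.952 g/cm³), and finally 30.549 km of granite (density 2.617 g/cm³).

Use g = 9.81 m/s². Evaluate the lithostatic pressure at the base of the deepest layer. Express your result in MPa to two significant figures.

glacial till: 2010 kg/m³ × 9.81 m/s² × 280 m = 5.521×10^6 Pa = 5.521 MPa
unconsolidated sand: 1952 kg/m³ × 9.81 m/s² × 895 m = 1.714×10^7 Pa = 17.14 MPa
granite: 2617 kg/m³ × 9.81 m/s² × 30549 m = 7.843×10^8 Pa = 784.3 MPa
Total = 5.521 + 17.14 + 784.3 = 806.94 MPa

810 MPa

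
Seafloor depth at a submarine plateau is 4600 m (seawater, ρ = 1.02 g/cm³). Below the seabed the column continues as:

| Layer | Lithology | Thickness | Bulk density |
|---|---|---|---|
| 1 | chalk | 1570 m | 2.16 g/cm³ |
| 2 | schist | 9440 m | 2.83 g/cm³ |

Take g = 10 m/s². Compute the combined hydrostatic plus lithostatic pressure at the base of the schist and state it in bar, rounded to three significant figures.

seawater: 1020 kg/m³ × 10 m/s² × 4600 m = 4.692×10^7 Pa = 469.2 bar
chalk: 2160 kg/m³ × 10 m/s² × 1570 m = 3.391×10^7 Pa = 339.1 bar
schist: 2830 kg/m³ × 10 m/s² × 9440 m = 2.672×10^8 Pa = 2672 bar
Total = 469.2 + 339.1 + 2672 = 3479.8 bar

3480 bar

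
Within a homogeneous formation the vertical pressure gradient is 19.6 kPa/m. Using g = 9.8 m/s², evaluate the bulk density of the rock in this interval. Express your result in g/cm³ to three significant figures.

ρ = (dP/dz)/g = 19.6 kPa/m / 9.8 m/s² = 19600 Pa/m / 9.8 m/s² = 2000.0 kg/m³
= 2.000 g/cm³

2.00 g/cm³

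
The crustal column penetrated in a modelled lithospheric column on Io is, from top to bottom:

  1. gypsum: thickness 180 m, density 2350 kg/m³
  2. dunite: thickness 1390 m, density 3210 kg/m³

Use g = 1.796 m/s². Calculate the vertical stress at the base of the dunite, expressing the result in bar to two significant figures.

88 bar

gypsum: 2350 kg/m³ × 1.796 m/s² × 180 m = 7.597×10^5 Pa = 7.597 bar
dunite: 3210 kg/m³ × 1.796 m/s² × 1390 m = 8.014×10^6 Pa = 80.14 bar
Total = 7.597 + 80.14 = 87.733 bar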